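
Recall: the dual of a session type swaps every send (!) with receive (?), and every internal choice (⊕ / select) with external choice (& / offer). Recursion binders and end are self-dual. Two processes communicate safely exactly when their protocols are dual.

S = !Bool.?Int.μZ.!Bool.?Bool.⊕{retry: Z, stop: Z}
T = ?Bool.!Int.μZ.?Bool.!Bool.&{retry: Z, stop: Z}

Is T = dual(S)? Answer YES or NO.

YES

!Bool vs ?Bool  ✓
  ?Int vs !Int  ✓
    μZ vs μZ  ✓ (binder kept)
      !Bool vs ?Bool  ✓
        ?Bool vs !Bool  ✓
          ⊕{retry,stop} vs &{retry,stop}  ✓ labels match
            case retry:
              Z vs Z  ✓
            case stop:
              Z vs Z  ✓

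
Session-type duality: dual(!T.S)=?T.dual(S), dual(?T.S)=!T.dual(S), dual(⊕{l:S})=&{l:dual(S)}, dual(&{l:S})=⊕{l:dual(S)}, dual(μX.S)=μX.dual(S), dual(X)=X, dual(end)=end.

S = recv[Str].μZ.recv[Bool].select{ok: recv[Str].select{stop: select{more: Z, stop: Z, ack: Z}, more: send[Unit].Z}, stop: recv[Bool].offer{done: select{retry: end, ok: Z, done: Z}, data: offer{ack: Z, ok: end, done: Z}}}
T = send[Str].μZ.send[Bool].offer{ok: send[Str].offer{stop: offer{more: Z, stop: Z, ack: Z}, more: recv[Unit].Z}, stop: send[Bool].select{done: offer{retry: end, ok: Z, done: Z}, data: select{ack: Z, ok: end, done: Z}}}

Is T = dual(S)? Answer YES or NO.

recv[Str] | send[Str]  ok
  μZ | μZ  ok (binder kept)
    recv[Bool] | send[Bool]  ok
      select{ok,stop} | offer{ok,stop}  ok labels match
        • ok:
          recv[Str] | send[Str]  ok
            select{stop,more} | offer{stop,more}  ok labels match
              • stop:
                select{more,stop,ack} | offer{more,stop,ack}  ok labels match
                  • more:
                    Z | Z  ok
                  • stop:
                    Z | Z  ok
                  • ack:
                    Z | Z  ok
              • more:
                send[Unit] | recv[Unit]  ok
                  Z | Z  ok
        • stop:
          recv[Bool] | send[Bool]  ok
            offer{done,data} | select{done,data}  ok labels match
              • done:
                select{retry,ok,done} | offer{retry,ok,done}  ok labels match
                  • retry:
                    end | end  ok
                  • ok:
                    Z | Z  ok
                  • done:
                    Z | Z  ok
              • data:
                offer{ack,ok,done} | select{ack,ok,done}  ok labels match
                  • ack:
                    Z | Z  ok
                  • ok:
                    end | end  ok
                  • done:
                    Z | Z  ok

YES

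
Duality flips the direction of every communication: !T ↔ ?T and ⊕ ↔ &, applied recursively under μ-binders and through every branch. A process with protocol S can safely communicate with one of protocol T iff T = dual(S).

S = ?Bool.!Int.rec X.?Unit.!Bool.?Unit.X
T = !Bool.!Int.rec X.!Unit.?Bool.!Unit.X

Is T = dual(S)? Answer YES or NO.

NO

?Bool vs !Bool  ok
  !Int vs !Int  ✗ same direction on both sides — not dual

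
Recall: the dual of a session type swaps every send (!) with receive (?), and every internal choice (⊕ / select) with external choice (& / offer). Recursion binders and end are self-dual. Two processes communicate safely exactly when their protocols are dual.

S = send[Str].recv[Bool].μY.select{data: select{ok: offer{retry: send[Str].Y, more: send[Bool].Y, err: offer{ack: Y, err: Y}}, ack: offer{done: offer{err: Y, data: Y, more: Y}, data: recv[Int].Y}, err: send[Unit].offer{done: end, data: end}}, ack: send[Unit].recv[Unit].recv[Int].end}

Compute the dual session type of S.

send[Str] ↦ recv[Str]
  recv[Bool] ↦ send[Bool]
    μY ↦ μY  (rec unchanged)
      select{data,ack} ↦ offer{data,ack}  (⊕→&)
        [data]
          select{ok,ack,err} ↦ offer{ok,ack,err}  (⊕→&)
            [ok]
              offer{retry,more,err} ↦ select{retry,more,err}  (&→⊕)
                [retry]
                  send[Str] ↦ recv[Str]
                    dual(Y) = Y
                [more]
                  send[Bool] ↦ recv[Bool]
                    dual(Y) = Y
                [err]
                  offer{ack,err} ↦ select{ack,err}  (&→⊕)
                    [ack]
                      dual(Y) = Y
                    [err]
                      dual(Y) = Y
            [ack]
              offer{done,data} ↦ select{done,data}  (&→⊕)
                [done]
                  offer{err,data,more} ↦ select{err,data,more}  (&→⊕)
                    [err]
                      dual(Y) = Y
                    [data]
                      dual(Y) = Y
                    [more]
                      dual(Y) = Y
                [data]
                  recv[Int] ↦ send[Int]
                    dual(Y) = Y
            [err]
              send[Unit] ↦ recv[Unit]
                offer{done,data} ↦ select{done,data}  (&→⊕)
                  [done]
                    dual(end) = end
                  [data]
                    dual(end) = end
        [ack]
          send[Unit] ↦ recv[Unit]
            recv[Unit] ↦ send[Unit]
              recv[Int] ↦ send[Int]
                dual(end) = end

recv[Str].send[Bool].μY.offer{data: offer{ok: select{retry: recv[Str].Y, more: recv[Bool].Y, err: select{ack: Y, err: Y}}, ack: select{done: select{err: Y, data: Y, more: Y}, data: send[Int].Y}, err: recv[Unit].select{done: end, data: end}}, ack: recv[Unit].send[Unit].send[Int].end}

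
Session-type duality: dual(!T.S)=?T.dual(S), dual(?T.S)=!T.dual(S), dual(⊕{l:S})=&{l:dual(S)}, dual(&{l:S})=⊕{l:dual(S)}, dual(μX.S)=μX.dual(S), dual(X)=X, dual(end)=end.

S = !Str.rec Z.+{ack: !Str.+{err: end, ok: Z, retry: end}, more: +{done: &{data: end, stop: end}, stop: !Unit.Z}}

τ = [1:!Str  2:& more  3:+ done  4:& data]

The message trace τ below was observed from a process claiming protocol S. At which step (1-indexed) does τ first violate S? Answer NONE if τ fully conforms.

[1] !Str  ✓  residual = rec Z.…
[2] got & more, protocol expects + ack or + more  ✗

2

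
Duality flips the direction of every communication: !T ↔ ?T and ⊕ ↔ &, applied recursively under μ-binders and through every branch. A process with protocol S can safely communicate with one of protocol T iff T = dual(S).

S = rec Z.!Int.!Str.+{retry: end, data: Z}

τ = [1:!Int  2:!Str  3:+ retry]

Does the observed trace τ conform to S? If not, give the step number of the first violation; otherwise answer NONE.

NONE

[1] !Int  ok  cont: !Str.+{retry: end, data: rec Z.…}
[2] !Str  ok  cont: +{retry: end, data: rec Z.…}
[3] + retry  ok  cont: end
all 3 steps conform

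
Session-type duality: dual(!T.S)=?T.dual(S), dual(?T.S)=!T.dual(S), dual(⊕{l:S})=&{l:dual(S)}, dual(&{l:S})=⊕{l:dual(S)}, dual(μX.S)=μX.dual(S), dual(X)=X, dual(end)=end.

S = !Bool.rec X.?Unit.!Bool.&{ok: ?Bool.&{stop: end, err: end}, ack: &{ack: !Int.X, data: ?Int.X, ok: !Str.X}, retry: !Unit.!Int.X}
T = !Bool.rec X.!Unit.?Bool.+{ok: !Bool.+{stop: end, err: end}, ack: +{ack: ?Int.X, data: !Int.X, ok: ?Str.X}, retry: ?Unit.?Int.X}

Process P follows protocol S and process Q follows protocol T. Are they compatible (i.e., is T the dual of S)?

NO

!Bool | !Bool  ✗ same direction on both sides — not dual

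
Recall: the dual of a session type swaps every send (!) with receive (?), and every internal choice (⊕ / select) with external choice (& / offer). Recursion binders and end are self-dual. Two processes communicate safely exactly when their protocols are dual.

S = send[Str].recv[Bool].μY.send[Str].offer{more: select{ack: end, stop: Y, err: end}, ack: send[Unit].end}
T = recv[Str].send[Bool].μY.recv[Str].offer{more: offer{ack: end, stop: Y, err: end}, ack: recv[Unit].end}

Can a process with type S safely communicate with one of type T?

send[Str] | recv[Str]  ok
  recv[Bool] | send[Bool]  ok
    μY | μY  ok (μ self-dual)
      send[Str] | recv[Str]  ok
        offer{more,ack} | offer{more,ack}  ✗ choice polarity not flipped — not dual

NO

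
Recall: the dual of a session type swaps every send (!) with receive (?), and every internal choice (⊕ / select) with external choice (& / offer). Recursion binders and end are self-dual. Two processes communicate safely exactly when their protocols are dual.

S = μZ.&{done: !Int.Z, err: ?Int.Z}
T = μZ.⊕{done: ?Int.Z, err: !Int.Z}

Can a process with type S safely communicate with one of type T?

YES

μZ | μZ  ok (binder kept)
  &{done,err} | ⊕{done,err}  ok labels match
    [done]
      !Int | ?Int  ok
        Z | Z  ok
    [err]
      ?Int | !Int  ok
        Z | Z  ok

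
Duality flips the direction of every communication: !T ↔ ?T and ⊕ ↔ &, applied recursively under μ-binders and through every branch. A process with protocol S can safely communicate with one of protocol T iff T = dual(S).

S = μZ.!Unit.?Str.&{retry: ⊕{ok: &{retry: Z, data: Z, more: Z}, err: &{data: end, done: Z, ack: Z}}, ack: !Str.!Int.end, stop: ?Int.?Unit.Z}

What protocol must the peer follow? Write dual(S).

μZ = μZ  (μ self-dual)
  !Unit = ?Unit
    ?Str = !Str
      &{retry,ack,stop} = ⊕{retry,ack,stop}  (&→⊕)
        [retry]
          ⊕{ok,err} = &{ok,err}  (select→offer)
            [ok]
              &{retry,data,more} = ⊕{retry,data,more}  (&→⊕)
                [retry]
                  Z self-dual
                [data]
                  Z self-dual
                [more]
                  Z self-dual
            [err]
              &{data,done,ack} = ⊕{data,done,ack}  (&→⊕)
                [data]
                  end self-dual
                [done]
                  Z self-dual
                [ack]
                  Z self-dual
        [ack]
          !Str = ?Str
            !Int = ?Int
              end self-dual
        [stop]
          ?Int = !Int
            ?Unit = !Unit
              Z self-dual

μZ.?Unit.!Str.⊕{retry: &{ok: ⊕{retry: Z, data: Z, more: Z}, err: ⊕{data: end, done: Z, ack: Z}}, ack: ?Str.?Int.end, stop: !Int.!Unit.Z}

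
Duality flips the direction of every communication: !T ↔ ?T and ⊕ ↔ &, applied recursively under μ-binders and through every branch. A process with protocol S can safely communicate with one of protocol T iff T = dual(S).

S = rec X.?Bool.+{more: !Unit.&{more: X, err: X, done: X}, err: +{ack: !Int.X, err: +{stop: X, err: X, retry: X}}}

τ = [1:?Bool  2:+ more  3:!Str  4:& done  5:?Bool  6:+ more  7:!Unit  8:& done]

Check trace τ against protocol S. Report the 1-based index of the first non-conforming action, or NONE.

@1 ?Bool  ✓  cont: +{more: !Unit.&{more: rec X.…, err: rec X.…, done: rec X.…}, err: +{ack: !Int.rec X.…, err: +{stop: rec X.…, err: rec X.…, retry: rec X.…}}}
@2 + more  ✓  cont: !Unit.&{more: rec X.…, err: rec X.…, done: rec X.…}
@3 got !Str, protocol expects !Unit  ✗

3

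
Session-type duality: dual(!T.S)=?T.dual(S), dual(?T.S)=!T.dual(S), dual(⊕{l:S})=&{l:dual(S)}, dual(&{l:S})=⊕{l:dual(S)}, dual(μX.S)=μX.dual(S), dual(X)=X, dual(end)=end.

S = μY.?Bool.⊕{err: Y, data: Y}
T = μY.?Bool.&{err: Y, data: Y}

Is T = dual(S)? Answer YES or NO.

μY | μY  ✓ (μ self-dual)
  ?Bool | ?Bool  ✗ same direction on both sides — not dual

NO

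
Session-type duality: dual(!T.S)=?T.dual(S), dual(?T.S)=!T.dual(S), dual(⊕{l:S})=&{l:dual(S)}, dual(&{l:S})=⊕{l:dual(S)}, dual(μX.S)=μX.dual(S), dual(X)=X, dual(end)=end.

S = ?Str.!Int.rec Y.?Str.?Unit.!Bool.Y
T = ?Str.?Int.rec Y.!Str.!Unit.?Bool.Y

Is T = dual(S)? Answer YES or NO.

?Str | ?Str  ✗ same direction on both sides — not dual

NO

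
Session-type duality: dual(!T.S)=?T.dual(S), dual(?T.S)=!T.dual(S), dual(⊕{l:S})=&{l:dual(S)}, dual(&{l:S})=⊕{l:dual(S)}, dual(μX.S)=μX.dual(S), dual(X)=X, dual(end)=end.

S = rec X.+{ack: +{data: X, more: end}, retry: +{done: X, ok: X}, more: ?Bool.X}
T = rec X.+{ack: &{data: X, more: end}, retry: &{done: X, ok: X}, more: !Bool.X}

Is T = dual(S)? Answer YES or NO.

rec X | rec X  ok (rec unchanged)
  +{ack,retry,more} | +{ack,retry,more}  ✗ choice polarity not flipped — not dual

NO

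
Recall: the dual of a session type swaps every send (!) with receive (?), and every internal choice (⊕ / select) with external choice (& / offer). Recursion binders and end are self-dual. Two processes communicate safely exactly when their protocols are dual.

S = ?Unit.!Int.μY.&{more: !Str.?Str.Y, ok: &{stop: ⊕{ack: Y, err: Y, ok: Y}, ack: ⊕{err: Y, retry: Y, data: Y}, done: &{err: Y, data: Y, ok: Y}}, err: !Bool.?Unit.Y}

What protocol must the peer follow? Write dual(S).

?Unit = !Unit
  !Int = ?Int
    μY = μY  (μ self-dual)
      &{more,ok,err} = ⊕{more,ok,err}  (external→internal)
        case more:
          !Str = ?Str
            ?Str = !Str
              Y self-dual
        case ok:
          &{stop,ack,done} = ⊕{stop,ack,done}  (external→internal)
            case stop:
              ⊕{ack,err,ok} = &{ack,err,ok}  (select→offer)
                case ack:
                  Y self-dual
                case err:
                  Y self-dual
                case ok:
                  Y self-dual
            case ack:
              ⊕{err,retry,data} = &{err,retry,data}  (select→offer)
                case err:
                  Y self-dual
                case retry:
                  Y self-dual
                case data:
                  Y self-dual
            case done:
              &{err,data,ok} = ⊕{err,data,ok}  (external→internal)
                case err:
                  Y self-dual
                case data:
                  Y self-dual
                case ok:
                  Y self-dual
        case err:
          !Bool = ?Bool
            ?Unit = !Unit
              Y self-dual

!Unit.?Int.μY.⊕{more: ?Str.!Str.Y, ok: ⊕{stop: &{ack: Y, err: Y, ok: Y}, ack: &{err: Y, retry: Y, data: Y}, done: ⊕{err: Y, data: Y, ok: Y}}, err: ?Bool.!Unit.Y}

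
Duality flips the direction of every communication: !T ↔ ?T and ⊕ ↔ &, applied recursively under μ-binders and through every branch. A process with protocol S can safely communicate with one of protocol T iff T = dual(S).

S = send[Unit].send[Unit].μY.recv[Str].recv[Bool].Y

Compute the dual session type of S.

recv[Unit].recv[Unit].μY.send[Str].send[Bool].Y

send[Unit] ↦ recv[Unit]
  send[Unit] ↦ recv[Unit]
    μY ↦ μY  (μ self-dual)
      recv[Str] ↦ send[Str]
        recv[Bool] ↦ send[Bool]
          Y self-dual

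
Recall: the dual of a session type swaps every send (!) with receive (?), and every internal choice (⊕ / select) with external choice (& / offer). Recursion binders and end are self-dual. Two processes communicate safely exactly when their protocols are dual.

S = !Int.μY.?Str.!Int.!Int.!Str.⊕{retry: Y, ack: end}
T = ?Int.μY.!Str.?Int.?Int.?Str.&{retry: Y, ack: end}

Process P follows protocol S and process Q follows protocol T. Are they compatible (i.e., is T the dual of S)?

!Int vs ?Int  match
  μY vs μY  match (rec unchanged)
    ?Str vs !Str  match
      !Int vs ?Int  match
        !Int vs ?Int  match
          !Str vs ?Str  match
            ⊕{retry,ack} vs &{retry,ack}  match same labels
              [retry]
                Y vs Y  match
              [ack]
                end vs end  match

YES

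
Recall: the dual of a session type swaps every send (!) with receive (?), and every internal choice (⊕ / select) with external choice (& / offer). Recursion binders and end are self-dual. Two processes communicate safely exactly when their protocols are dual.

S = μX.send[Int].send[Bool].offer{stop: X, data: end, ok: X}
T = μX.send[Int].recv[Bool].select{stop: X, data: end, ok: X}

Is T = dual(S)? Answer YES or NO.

NO

μX vs μX  ok (binder kept)
  send[Int] vs send[Int]  ✗ same direction on both sides — not dual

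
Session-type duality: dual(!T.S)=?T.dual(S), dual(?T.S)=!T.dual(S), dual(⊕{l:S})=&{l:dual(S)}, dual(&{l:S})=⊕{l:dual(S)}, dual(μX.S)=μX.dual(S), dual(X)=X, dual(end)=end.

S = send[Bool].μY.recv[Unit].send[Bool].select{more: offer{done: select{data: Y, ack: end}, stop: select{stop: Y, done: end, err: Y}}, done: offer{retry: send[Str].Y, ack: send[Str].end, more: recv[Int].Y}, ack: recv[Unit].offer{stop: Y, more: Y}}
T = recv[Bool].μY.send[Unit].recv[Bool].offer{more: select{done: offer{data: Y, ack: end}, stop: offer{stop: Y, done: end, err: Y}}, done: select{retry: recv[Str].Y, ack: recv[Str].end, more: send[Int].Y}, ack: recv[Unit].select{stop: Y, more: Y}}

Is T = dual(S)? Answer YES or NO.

NO

send[Bool] ‖ recv[Bool]  ok
  μY ‖ μY  ok (rec unchanged)
    recv[Unit] ‖ send[Unit]  ok
      send[Bool] ‖ recv[Bool]  ok
        select{more,done,ack} ‖ offer{more,done,ack}  ok same labels
          case more:
            offer{done,stop} ‖ select{done,stop}  ok same labels
              case done:
                select{data,ack} ‖ offer{data,ack}  ok same labels
                  case data:
                    Y ‖ Y  ok
                  case ack:
                    end ‖ end  ok
              case stop:
                select{stop,done,err} ‖ offer{stop,done,err}  ok same labels
                  case stop:
                    Y ‖ Y  ok
                  case done:
                    end ‖ end  ok
                  case err:
                    Y ‖ Y  ok
          case done:
            offer{retry,ack,more} ‖ select{retry,ack,more}  ok same labels
              case retry:
                send[Str] ‖ recv[Str]  ok
                  Y ‖ Y  ok
              case ack:
                send[Str] ‖ recv[Str]  ok
                  end ‖ end  ok
              case more:
                recv[Int] ‖ send[Int]  ok
                  Y ‖ Y  ok
          case ack:
            recv[Unit] ‖ recv[Unit]  ✗ same direction on both sides — not dual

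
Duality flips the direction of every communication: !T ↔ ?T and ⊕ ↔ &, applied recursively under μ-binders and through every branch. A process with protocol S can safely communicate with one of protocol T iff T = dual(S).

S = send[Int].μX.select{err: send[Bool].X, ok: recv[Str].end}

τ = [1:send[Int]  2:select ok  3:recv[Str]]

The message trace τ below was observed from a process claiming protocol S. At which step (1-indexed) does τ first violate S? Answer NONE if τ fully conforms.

@1 send[Int]  ok  cont: μX.…
@2 select ok  ok  cont: recv[Str].end
@3 recv[Str]  ok  cont: end
all 3 steps conform

NONE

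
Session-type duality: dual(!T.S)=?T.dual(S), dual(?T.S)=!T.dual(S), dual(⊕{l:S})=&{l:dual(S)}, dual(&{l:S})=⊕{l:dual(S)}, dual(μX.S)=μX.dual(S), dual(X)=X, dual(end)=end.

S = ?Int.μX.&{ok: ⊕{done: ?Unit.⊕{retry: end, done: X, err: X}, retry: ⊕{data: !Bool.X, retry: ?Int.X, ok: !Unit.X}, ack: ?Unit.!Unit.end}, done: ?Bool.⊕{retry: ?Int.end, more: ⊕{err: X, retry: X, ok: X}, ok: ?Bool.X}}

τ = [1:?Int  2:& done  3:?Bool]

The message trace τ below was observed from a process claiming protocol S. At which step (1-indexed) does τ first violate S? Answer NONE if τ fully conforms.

NONE

@1 ?Int  ✓  now at μX.…
@2 & done  ✓  now at ?Bool.⊕{retry: ?Int.end, more: ⊕{err: μX.…, retry: μX.…, ok: μX.…}, ok: ?Bool.μX.…}
@3 ?Bool  ✓  now at ⊕{retry: ?Int.end, more: ⊕{err: μX.…, retry: μX.…, ok: μX.…}, ok: ?Bool.μX.…}
τ conforms to S (length 3)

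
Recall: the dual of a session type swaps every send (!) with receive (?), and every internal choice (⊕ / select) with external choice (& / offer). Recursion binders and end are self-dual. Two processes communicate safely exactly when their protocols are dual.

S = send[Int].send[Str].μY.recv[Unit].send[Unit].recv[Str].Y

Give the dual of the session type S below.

recv[Int].recv[Str].μY.send[Unit].recv[Unit].send[Str].Y

send[Int] ↦ recv[Int]
  send[Str] ↦ recv[Str]
    μY ↦ μY  (rec unchanged)
      recv[Unit] ↦ send[Unit]
        send[Unit] ↦ recv[Unit]
          recv[Str] ↦ send[Str]
            dual(Y) = Y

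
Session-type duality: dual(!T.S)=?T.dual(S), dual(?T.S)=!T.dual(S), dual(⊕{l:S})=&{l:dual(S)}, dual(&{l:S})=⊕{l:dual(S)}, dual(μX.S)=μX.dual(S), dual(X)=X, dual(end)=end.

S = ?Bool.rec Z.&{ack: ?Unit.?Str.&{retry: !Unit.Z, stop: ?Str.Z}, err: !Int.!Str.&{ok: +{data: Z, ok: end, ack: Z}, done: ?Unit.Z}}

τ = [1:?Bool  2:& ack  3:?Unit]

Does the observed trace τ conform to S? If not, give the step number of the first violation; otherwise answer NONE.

step 1: ?Bool  ✓  now at rec Z.…
step 2: & ack  ✓  now at ?Unit.?Str.&{retry: !Unit.rec Z.…, stop: ?Str.rec Z.…}
step 3: ?Unit  ✓  now at ?Str.&{retry: !Unit.rec Z.…, stop: ?Str.rec Z.…}
τ conforms to S (length 3)

NONE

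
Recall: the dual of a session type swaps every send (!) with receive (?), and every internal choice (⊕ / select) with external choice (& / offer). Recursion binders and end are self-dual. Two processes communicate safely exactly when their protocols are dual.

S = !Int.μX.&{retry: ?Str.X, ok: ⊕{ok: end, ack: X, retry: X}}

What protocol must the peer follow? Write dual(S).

!Int → ?Int
  μX → μX  (rec unchanged)
    &{retry,ok} → ⊕{retry,ok}  (external→internal)
      • retry:
        ?Str → !Str
          X self-dual
      • ok:
        ⊕{ok,ack,retry} → &{ok,ack,retry}  (select→offer)
          • ok:
            end self-dual
          • ack:
            X self-dual
          • retry:
            X self-dual

?Int.μX.⊕{retry: !Str.X, ok: &{ok: end, ack: X, retry: X}}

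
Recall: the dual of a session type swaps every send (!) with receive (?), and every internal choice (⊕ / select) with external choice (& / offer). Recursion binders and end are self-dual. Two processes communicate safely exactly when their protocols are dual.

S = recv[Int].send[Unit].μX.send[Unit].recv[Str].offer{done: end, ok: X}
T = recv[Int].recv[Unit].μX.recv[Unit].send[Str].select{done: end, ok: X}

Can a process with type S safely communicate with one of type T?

NO

recv[Int] vs recv[Int]  ✗ same direction on both sides — not dual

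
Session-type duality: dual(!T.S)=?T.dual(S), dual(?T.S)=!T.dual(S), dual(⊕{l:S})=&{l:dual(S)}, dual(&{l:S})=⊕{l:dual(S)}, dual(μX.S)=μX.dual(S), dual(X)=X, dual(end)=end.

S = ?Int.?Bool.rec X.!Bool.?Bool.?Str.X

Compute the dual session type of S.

!Int.!Bool.rec X.?Bool.!Bool.!Str.X

?Int → !Int
  ?Bool → !Bool
    rec X → rec X  (binder kept)
      !Bool → ?Bool
        ?Bool → !Bool
          ?Str → !Str
            X self-dual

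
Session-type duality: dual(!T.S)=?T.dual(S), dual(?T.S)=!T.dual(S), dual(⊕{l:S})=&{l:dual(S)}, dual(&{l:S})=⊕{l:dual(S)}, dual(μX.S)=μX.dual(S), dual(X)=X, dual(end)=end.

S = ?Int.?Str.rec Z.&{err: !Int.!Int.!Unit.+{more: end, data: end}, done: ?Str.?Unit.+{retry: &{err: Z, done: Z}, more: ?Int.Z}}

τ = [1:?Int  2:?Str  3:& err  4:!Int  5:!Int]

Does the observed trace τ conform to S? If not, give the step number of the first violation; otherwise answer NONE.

NONE

@1 ?Int  match  state: ?Str.rec Z.…
@2 ?Str  match  state: rec Z.…
@3 & err  match  state: !Int.!Int.!Unit.+{more: end, data: end}
@4 !Int  match  state: !Int.!Unit.+{more: end, data: end}
@5 !Int  match  state: !Unit.+{more: end, data: end}
all 5 steps conform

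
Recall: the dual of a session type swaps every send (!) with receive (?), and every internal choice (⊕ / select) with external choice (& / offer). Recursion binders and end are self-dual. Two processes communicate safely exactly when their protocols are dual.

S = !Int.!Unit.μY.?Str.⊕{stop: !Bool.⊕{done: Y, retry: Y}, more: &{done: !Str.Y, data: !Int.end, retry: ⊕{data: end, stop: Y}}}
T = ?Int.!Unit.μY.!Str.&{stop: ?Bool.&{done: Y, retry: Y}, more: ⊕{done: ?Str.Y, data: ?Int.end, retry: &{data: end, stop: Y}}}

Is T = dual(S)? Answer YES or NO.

NO

!Int vs ?Int  match
  !Unit vs !Unit  ✗ same direction on both sides — not dual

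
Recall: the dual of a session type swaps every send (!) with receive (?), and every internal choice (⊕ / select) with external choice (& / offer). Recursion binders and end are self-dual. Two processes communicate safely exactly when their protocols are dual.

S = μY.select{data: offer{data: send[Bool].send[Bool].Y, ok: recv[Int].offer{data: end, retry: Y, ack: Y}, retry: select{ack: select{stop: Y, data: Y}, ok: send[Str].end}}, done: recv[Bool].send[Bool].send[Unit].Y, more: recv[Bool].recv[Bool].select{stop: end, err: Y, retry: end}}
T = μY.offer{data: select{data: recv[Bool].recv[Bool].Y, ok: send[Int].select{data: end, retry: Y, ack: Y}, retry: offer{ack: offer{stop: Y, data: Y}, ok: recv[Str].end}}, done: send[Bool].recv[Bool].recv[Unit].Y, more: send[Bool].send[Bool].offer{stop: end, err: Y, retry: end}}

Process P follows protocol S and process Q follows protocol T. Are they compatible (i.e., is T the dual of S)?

YES

μY | μY  ✓ (binder kept)
  select{data,done,more} | offer{data,done,more}  ✓ label sets agree
    • data:
      offer{data,ok,retry} | select{data,ok,retry}  ✓ label sets agree
        • data:
          send[Bool] | recv[Bool]  ✓
            send[Bool] | recv[Bool]  ✓
              Y | Y  ✓
        • ok:
          recv[Int] | send[Int]  ✓
            offer{data,retry,ack} | select{data,retry,ack}  ✓ label sets agree
              • data:
                end | end  ✓
              • retry:
                Y | Y  ✓
              • ack:
                Y | Y  ✓
        • retry:
          select{ack,ok} | offer{ack,ok}  ✓ label sets agree
            • ack:
              select{stop,data} | offer{stop,data}  ✓ label sets agree
                • stop:
                  Y | Y  ✓
                • data:
                  Y | Y  ✓
            • ok:
              send[Str] | recv[Str]  ✓
                end | end  ✓
    • done:
      recv[Bool] | send[Bool]  ✓
        send[Bool] | recv[Bool]  ✓
          send[Unit] | recv[Unit]  ✓
            Y | Y  ✓
    • more:
      recv[Bool] | send[Bool]  ✓
        recv[Bool] | send[Bool]  ✓
          select{stop,err,retry} | offer{stop,err,retry}  ✓ label sets agree
            • stop:
              end | end  ✓
            • err:
              Y | Y  ✓
            • retry:
              end | end  ✓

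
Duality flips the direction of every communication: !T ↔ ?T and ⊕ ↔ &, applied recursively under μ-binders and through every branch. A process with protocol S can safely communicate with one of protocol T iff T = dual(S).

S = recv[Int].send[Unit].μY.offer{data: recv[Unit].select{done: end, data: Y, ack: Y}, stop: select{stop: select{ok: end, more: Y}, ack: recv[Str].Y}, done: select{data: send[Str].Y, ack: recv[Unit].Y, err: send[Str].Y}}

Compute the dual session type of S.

send[Int].recv[Unit].μY.select{data: send[Unit].offer{done: end, data: Y, ack: Y}, stop: offer{stop: offer{ok: end, more: Y}, ack: send[Str].Y}, done: offer{data: recv[Str].Y, ack: send[Unit].Y, err: recv[Str].Y}}

recv[Int] = send[Int]
  send[Unit] = recv[Unit]
    μY = μY  (binder kept)
      offer{data,stop,done} = select{data,stop,done}  (external→internal)
        • data:
          recv[Unit] = send[Unit]
            select{done,data,ack} = offer{done,data,ack}  (select→offer)
              • done:
                dual(end) = end
              • data:
                dual(Y) = Y
              • ack:
                dual(Y) = Y
        • stop:
          select{stop,ack} = offer{stop,ack}  (select→offer)
            • stop:
              select{ok,more} = offer{ok,more}  (select→offer)
                • ok:
                  dual(end) = end
                • more:
                  dual(Y) = Y
            • ack:
              recv[Str] = send[Str]
                dual(Y) = Y
        • done:
          select{data,ack,err} = offer{data,ack,err}  (select→offer)
            • data:
              send[Str] = recv[Str]
                dual(Y) = Y
            • ack:
              recv[Unit] = send[Unit]
                dual(Y) = Y
            • err:
              send[Str] = recv[Str]
                dual(Y) = Y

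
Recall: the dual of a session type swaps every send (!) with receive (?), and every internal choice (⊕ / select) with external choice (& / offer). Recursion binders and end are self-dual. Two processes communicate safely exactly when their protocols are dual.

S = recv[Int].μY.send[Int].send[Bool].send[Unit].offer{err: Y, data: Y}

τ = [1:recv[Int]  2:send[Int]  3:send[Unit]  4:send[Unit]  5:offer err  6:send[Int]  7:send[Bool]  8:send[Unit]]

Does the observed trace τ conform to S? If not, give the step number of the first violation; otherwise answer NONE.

3

[1] recv[Int]  ok  residual = μY.…
[2] send[Int]  ok  residual = send[Bool].send[Unit].offer{err: μY.…, data: μY.…}
[3] got send[Unit], protocol expects send[Bool]  ✗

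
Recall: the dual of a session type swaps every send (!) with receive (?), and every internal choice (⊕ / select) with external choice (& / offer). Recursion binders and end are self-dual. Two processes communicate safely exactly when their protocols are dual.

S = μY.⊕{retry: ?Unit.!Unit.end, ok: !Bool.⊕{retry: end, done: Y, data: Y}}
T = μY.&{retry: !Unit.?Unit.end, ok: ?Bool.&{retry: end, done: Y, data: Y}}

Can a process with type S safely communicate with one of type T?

YES

μY vs μY  match (rec unchanged)
  ⊕{retry,ok} vs &{retry,ok}  match labels match
    • retry:
      ?Unit vs !Unit  match
        !Unit vs ?Unit  match
          end vs end  match
    • ok:
      !Bool vs ?Bool  match
        ⊕{retry,done,data} vs &{retry,done,data}  match labels match
          • retry:
            end vs end  match
          • done:
            Y vs Y  match
          • data:
            Y vs Y  match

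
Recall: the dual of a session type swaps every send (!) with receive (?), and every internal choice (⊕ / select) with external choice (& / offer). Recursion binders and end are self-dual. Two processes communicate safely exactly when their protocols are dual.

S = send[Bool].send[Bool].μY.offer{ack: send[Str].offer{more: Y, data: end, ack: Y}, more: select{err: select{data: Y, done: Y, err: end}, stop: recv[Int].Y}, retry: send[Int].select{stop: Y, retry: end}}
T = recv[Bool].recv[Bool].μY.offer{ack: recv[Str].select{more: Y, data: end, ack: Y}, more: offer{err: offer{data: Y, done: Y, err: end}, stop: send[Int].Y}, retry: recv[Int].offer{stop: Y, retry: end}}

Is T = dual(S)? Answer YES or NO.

send[Bool] | recv[Bool]  ok
  send[Bool] | recv[Bool]  ok
    μY | μY  ok (μ self-dual)
      offer{ack,more,retry} | offer{ack,more,retry}  ✗ choice polarity not flipped — not dual

NO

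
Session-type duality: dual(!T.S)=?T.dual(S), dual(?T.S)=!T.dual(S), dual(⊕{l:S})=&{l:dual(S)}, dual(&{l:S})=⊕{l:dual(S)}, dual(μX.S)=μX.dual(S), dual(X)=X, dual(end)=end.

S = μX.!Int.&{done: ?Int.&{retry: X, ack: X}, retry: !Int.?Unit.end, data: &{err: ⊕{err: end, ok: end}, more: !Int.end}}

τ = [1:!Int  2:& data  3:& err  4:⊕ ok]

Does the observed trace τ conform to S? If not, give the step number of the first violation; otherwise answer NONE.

NONE

step 1: !Int  match  cont: &{done: ?Int.&{retry: μX.…, ack: μX.…}, retry: !Int.?Unit.end, data: &{err: ⊕{err: end, ok: end}, more: !Int.end}}
step 2: & data  match  cont: &{err: ⊕{err: end, ok: end}, more: !Int.end}
step 3: & err  match  cont: ⊕{err: end, ok: end}
step 4: ⊕ ok  match  cont: end
trace exhausted — no violation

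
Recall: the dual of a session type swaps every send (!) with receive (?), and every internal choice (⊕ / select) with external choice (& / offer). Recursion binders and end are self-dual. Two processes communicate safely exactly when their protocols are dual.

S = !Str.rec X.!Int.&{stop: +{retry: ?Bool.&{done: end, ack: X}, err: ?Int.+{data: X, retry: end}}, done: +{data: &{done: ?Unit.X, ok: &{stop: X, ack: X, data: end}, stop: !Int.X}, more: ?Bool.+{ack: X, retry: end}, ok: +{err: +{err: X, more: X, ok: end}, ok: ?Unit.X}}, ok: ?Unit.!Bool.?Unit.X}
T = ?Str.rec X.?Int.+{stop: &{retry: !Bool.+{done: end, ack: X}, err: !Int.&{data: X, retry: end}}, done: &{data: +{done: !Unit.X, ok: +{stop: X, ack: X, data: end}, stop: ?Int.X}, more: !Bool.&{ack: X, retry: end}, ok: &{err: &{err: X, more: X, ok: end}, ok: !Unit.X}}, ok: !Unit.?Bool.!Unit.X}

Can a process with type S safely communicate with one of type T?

!Str vs ?Str  ok
  rec X vs rec X  ok (binder kept)
    !Int vs ?Int  ok
      &{stop,done,ok} vs +{stop,done,ok}  ok same labels
        case stop:
          +{retry,err} vs &{retry,err}  ok same labels
            case retry:
              ?Bool vs !Bool  ok
                &{done,ack} vs +{done,ack}  ok same labels
                  case done:
                    end vs end  ok
                  case ack:
                    X vs X  ok
            case err:
              ?Int vs !Int  ok
                +{data,retry} vs &{data,retry}  ok same labels
                  case data:
                    X vs X  ok
                  case retry:
                    end vs end  ok
        case done:
          +{data,more,ok} vs &{data,more,ok}  ok same labels
            case data:
              &{done,ok,stop} vs +{done,ok,stop}  ok same labels
                case done:
                  ?Unit vs !Unit  ok
                    X vs X  ok
                case ok:
                  &{stop,ack,data} vs +{stop,ack,data}  ok same labels
                    case stop:
                      X vs X  ok
                    case ack:
                      X vs X  ok
                    case data:
                      end vs end  ok
                case stop:
                  !Int vs ?Int  ok
                    X vs X  ok
            case more:
              ?Bool vs !Bool  ok
                +{ack,retry} vs &{ack,retry}  ok same labels
                  case ack:
                    X vs X  ok
                  case retry:
                    end vs end  ok
            case ok:
              +{err,ok} vs &{err,ok}  ok same labels
                case err:
                  +{err,more,ok} vs &{err,more,ok}  ok same labels
                    case err:
                      X vs X  ok
                    case more:
                      X vs X  ok
                    case ok:
                      end vs end  ok
                case ok:
                  ?Unit vs !Unit  ok
                    X vs X  ok
        case ok:
          ?Unit vs !Unit  ok
            !Bool vs ?Bool  ok
              ?Unit vs !Unit  ok
                X vs X  ok

YES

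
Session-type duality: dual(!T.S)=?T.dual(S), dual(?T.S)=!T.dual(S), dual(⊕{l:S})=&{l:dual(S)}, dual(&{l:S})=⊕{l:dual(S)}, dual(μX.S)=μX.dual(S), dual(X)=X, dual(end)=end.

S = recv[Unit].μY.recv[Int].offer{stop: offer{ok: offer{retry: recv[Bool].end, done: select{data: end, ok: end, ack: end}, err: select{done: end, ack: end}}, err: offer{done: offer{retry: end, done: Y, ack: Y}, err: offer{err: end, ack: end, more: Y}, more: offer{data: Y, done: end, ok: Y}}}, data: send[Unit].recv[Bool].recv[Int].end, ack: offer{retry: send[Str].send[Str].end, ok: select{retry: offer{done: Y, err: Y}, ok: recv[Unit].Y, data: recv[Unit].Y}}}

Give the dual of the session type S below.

recv[Unit] ↦ send[Unit]
  μY ↦ μY  (μ self-dual)
    recv[Int] ↦ send[Int]
      offer{stop,data,ack} ↦ select{stop,data,ack}  (external→internal)
        [stop]
          offer{ok,err} ↦ select{ok,err}  (external→internal)
            [ok]
              offer{retry,done,err} ↦ select{retry,done,err}  (external→internal)
                [retry]
                  recv[Bool] ↦ send[Bool]
                    dual(end) = end
                [done]
                  select{data,ok,ack} ↦ offer{data,ok,ack}  (⊕→&)
                    [data]
                      dual(end) = end
                    [ok]
                      dual(end) = end
                    [ack]
                      dual(end) = end
                [err]
                  select{done,ack} ↦ offer{done,ack}  (⊕→&)
                    [done]
                      dual(end) = end
                    [ack]
                      dual(end) = end
            [err]
              offer{done,err,more} ↦ select{done,err,more}  (external→internal)
                [done]
                  offer{retry,done,ack} ↦ select{retry,done,ack}  (external→internal)
                    [retry]
                      dual(end) = end
                    [done]
                      dual(Y) = Y
                    [ack]
                      dual(Y) = Y
                [err]
                  offer{err,ack,more} ↦ select{err,ack,more}  (external→internal)
                    [err]
                      dual(end) = end
                    [ack]
                      dual(end) = end
                    [more]
                      dual(Y) = Y
                [more]
                  offer{data,done,ok} ↦ select{data,done,ok}  (external→internal)
                    [data]
                      dual(Y) = Y
                    [done]
                      dual(end) = end
                    [ok]
                      dual(Y) = Y
        [data]
          send[Unit] ↦ recv[Unit]
            recv[Bool] ↦ send[Bool]
              recv[Int] ↦ send[Int]
                dual(end) = end
        [ack]
          offer{retry,ok} ↦ select{retry,ok}  (external→internal)
            [retry]
              send[Str] ↦ recv[Str]
                send[Str] ↦ recv[Str]
                  dual(end) = end
            [ok]
              select{retry,ok,data} ↦ offer{retry,ok,data}  (⊕→&)
                [retry]
                  offer{done,err} ↦ select{done,err}  (external→internal)
                    [done]
                      dual(Y) = Y
                    [err]
                      dual(Y) = Y
                [ok]
                  recv[Unit] ↦ send[Unit]
                    dual(Y) = Y
                [data]
                  recv[Unit] ↦ send[Unit]
                    dual(Y) = Y

send[Unit].μY.send[Int].select{stop: select{ok: select{retry: send[Bool].end, done: offer{data: end, ok: end, ack: end}, err: offer{done: end, ack: end}}, err: select{done: select{retry: end, done: Y, ack: Y}, err: select{err: end, ack: end, more: Y}, more: select{data: Y, done: end, ok: Y}}}, data: recv[Unit].send[Bool].send[Int].end, ack: select{retry: recv[Str].recv[Str].end, ok: offer{retry: select{done: Y, err: Y}, ok: send[Unit].Y, data: send[Unit].Y}}}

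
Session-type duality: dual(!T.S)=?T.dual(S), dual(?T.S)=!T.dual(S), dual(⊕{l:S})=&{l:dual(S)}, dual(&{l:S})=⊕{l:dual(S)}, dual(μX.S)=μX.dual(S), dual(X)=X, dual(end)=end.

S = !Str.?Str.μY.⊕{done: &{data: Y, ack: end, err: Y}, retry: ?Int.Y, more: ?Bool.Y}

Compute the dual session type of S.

?Str.!Str.μY.&{done: ⊕{data: Y, ack: end, err: Y}, retry: !Int.Y, more: !Bool.Y}

!Str → ?Str
  ?Str → !Str
    μY → μY  (μ self-dual)
      ⊕{done,retry,more} → &{done,retry,more}  (⊕→&)
        case done:
          &{data,ack,err} → ⊕{data,ack,err}  (offer→select)
            case data:
              Y self-dual
            case ack:
              end self-dual
            case err:
              Y self-dual
        case retry:
          ?Int → !Int
            Y self-dual
        case more:
          ?Bool → !Bool
            Y self-dual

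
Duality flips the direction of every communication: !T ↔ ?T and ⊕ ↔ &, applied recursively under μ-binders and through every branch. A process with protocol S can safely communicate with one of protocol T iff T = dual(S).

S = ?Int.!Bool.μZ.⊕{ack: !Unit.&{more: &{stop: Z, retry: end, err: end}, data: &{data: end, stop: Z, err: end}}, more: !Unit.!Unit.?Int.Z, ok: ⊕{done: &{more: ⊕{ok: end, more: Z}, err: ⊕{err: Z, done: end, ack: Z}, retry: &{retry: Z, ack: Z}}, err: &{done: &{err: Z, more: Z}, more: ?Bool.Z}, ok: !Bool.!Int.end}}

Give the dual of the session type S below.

?Int ↦ !Int
  !Bool ↦ ?Bool
    μZ ↦ μZ  (rec unchanged)
      ⊕{ack,more,ok} ↦ &{ack,more,ok}  (select→offer)
        [ack]
          !Unit ↦ ?Unit
            &{more,data} ↦ ⊕{more,data}  (&→⊕)
              [more]
                &{stop,retry,err} ↦ ⊕{stop,retry,err}  (&→⊕)
                  [stop]
                    dual(Z) = Z
                  [retry]
                    dual(end) = end
                  [err]
                    dual(end) = end
              [data]
                &{data,stop,err} ↦ ⊕{data,stop,err}  (&→⊕)
                  [data]
                    dual(end) = end
                  [stop]
                    dual(Z) = Z
                  [err]
                    dual(end) = end
        [more]
          !Unit ↦ ?Unit
            !Unit ↦ ?Unit
              ?Int ↦ !Int
                dual(Z) = Z
        [ok]
          ⊕{done,err,ok} ↦ &{done,err,ok}  (select→offer)
            [done]
              &{more,err,retry} ↦ ⊕{more,err,retry}  (&→⊕)
                [more]
                  ⊕{ok,more} ↦ &{ok,more}  (select→offer)
                    [ok]
                      dual(end) = end
                    [more]
                      dual(Z) = Z
                [err]
                  ⊕{err,done,ack} ↦ &{err,done,ack}  (select→offer)
                    [err]
                      dual(Z) = Z
                    [done]
                      dual(end) = end
                    [ack]
                      dual(Z) = Z
                [retry]
                  &{retry,ack} ↦ ⊕{retry,ack}  (&→⊕)
                    [retry]
                      dual(Z) = Z
                    [ack]
                      dual(Z) = Z
            [err]
              &{done,more} ↦ ⊕{done,more}  (&→⊕)
                [done]
                  &{err,more} ↦ ⊕{err,more}  (&→⊕)
                    [err]
                      dual(Z) = Z
                    [more]
                      dual(Z) = Z
                [more]
                  ?Bool ↦ !Bool
                    dual(Z) = Z
            [ok]
              !Bool ↦ ?Bool
                !Int ↦ ?Int
                  dual(end) = end

!Int.?Bool.μZ.&{ack: ?Unit.⊕{more: ⊕{stop: Z, retry: end, err: end}, data: ⊕{data: end, stop: Z, err: end}}, more: ?Unit.?Unit.!Int.Z, ok: &{done: ⊕{more: &{ok: end, more: Z}, err: &{err: Z, done: end, ack: Z}, retry: ⊕{retry: Z, ack: Z}}, err: ⊕{done: ⊕{err: Z, more: Z}, more: !Bool.Z}, ok: ?Bool.?Int.end}}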